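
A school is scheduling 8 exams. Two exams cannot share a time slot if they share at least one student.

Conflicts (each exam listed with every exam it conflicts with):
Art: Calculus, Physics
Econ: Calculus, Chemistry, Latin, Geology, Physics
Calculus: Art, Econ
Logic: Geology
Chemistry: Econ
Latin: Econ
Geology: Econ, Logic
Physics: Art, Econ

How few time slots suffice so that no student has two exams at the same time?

2

Econ and Chemistry conflict, so at least 2 time slots are needed.
A valid assignment using 2 time slots: Art=1, Econ=1, Calculus=2, Logic=1, Chemistry=2, Latin=2, Geology=2, Physics=2. Every pair that conflicts lands in different time slots.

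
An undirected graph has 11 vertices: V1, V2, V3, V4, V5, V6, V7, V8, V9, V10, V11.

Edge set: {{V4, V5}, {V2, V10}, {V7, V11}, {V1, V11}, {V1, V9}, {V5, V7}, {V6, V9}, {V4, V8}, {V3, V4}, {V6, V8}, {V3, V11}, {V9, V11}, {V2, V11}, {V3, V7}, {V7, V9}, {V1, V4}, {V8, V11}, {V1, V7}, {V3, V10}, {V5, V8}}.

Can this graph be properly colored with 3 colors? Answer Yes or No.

V1, V7, V9, V11 form a clique, so at least 4 colors are needed.
So 3 colors are not enough.

No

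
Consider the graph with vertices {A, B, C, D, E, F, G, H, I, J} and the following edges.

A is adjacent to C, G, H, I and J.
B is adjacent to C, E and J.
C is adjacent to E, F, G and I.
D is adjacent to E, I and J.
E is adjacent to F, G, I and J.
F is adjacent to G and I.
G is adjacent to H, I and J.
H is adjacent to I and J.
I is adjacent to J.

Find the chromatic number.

5

A, G, H, I, J form a clique, so at least 5 colors are needed.
5 colors suffice: A=4, B=1, C=2, D=3, E=4, F=5, G=3, H=5, I=1, J=2. No two adjacent vertices share a color.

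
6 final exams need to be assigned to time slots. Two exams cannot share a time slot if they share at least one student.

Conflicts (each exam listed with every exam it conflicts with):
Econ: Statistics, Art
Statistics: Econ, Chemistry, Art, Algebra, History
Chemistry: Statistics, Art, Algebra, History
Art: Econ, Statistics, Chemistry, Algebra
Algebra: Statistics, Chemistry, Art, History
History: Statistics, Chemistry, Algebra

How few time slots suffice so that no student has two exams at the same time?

Statistics, Chemistry, Algebra, History pairwise conflict, so at least 4 time slots are needed.
A valid assignment using 4 time slots: Econ=2, Statistics=1, Chemistry=2, Art=4, Algebra=3, History=4. Every pair that conflicts lands in different time slots.

4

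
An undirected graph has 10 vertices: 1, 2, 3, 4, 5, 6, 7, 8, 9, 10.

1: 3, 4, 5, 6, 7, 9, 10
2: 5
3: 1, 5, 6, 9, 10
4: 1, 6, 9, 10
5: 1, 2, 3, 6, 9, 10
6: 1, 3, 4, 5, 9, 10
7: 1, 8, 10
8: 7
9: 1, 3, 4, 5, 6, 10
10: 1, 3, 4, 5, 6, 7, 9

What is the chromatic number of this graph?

6

1, 3, 5, 6, 9, 10 are pairwise adjacent (a clique of size 6), so at least 6 colors are needed.
One proper 6-coloring: 1=b, 2=a, 3=f, 4=e, 5=e, 6=c, 7=c, 8=a, 9=d, 10=a. No two adjacent vertices share a color.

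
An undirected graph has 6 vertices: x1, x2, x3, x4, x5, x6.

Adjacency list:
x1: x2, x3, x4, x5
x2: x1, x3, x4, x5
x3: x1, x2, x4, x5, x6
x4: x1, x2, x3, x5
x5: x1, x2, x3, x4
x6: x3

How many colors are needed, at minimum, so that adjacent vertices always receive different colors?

5

x1, x2, x3, x4, x5 are mutually adjacent (a clique of size 5), so at least 5 colors are needed.
5 colors suffice: color red → {x3}; color blue → {x2, x6}; color green → {x5}; color yellow → {x4}; color purple → {x1}. Each edge has distinct colors on its endpoints.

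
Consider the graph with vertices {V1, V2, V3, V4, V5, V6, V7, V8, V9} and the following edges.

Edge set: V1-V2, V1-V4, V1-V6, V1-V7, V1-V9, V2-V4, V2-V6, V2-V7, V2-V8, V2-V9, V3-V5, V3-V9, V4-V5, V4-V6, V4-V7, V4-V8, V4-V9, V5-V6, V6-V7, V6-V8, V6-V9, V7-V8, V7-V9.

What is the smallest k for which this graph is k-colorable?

V1, V2, V4, V6, V7, V9 are pairwise adjacent (a clique of size 6), so at least 6 colors are needed.
One proper 6-coloring: V1=6, V2=3, V3=1, V4=1, V5=3, V6=2, V7=5, V8=4, V9=4. Every edge joins two different colors.

6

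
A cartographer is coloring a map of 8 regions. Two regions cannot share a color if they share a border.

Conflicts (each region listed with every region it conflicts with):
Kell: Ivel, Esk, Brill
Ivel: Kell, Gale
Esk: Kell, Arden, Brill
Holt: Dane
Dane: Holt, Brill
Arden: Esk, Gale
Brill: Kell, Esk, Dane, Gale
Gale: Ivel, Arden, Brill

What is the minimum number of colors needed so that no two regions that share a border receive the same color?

3

Kell, Esk, Brill all conflict with each other, so at least 3 colors are needed.
A valid assignment using 3 colors: Kell=3, Ivel=1, Esk=2, Holt=1, Dane=2, Arden=1, Brill=1, Gale=2. No two conflicting regions share a color.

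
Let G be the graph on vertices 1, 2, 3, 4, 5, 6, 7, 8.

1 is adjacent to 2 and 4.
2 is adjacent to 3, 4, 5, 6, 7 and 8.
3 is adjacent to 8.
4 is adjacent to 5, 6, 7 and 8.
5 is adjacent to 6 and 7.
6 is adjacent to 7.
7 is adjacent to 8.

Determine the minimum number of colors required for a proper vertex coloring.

2, 4, 5, 6, 7 are pairwise adjacent (a clique of size 5), so at least 5 colors are needed.
One proper 5-coloring: 1=green, 2=red, 3=blue, 4=blue, 5=purple, 6=yellow, 7=green, 8=yellow. Each edge has distinct colors on its endpoints.

5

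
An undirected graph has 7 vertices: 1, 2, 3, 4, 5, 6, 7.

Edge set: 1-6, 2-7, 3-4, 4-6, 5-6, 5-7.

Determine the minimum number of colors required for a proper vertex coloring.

2

5 and 6 are adjacent, so at least 2 colors are needed.
2 colors suffice: 1=blue, 2=blue, 3=red, 4=blue, 5=blue, 6=red, 7=red. Each edge has distinct colors on its endpoints.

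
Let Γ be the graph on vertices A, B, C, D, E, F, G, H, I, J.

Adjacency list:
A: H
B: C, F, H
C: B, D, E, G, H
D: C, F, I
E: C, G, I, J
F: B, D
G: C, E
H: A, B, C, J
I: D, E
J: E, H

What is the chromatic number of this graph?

B, C, H are mutually adjacent, so at least 3 colors are needed.
3 colors suffice: color 1 → {A, C, F, I, J}; color 2 → {D, E, H}; color 3 → {B, G}. No two adjacent vertices share a color.

3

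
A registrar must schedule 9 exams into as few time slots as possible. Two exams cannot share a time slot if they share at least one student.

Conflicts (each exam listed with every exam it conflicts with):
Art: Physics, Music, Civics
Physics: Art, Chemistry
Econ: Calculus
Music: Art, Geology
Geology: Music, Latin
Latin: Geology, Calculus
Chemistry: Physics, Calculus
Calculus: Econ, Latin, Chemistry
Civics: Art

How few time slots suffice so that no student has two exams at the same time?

The cycle Latin-Geology-Music-Art-Physics-Chemistry-Calculus-Latin has odd length 7, so it cannot be 2-colored; at least 3 time slots are needed.
Using 3 time slots: Art=1, Physics=2, Econ=2, Music=2, Geology=1, Latin=2, Chemistry=3, Calculus=1, Civics=2. Each listed conflict is separated.

3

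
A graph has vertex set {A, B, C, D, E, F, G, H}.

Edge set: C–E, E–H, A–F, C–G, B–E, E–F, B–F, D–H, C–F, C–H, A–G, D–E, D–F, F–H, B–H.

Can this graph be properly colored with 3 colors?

B, E, F, H form a clique, so at least 4 colors are needed.
So 3 colors are not enough.

No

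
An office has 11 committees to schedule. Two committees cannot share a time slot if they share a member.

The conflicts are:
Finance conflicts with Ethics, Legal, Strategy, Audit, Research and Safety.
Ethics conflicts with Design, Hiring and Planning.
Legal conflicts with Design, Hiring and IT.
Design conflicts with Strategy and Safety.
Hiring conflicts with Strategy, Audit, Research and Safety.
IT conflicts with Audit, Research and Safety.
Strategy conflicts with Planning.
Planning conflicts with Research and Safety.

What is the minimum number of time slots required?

Hiring and Safety conflict, so at least 2 time slots are needed.
A valid assignment using 2 time slots: Finance=1, Ethics=2, Legal=2, Design=1, Hiring=1, IT=1, Strategy=2, Planning=1, Audit=2, Research=2, Safety=2. No two conflicting committees share a time slot.

2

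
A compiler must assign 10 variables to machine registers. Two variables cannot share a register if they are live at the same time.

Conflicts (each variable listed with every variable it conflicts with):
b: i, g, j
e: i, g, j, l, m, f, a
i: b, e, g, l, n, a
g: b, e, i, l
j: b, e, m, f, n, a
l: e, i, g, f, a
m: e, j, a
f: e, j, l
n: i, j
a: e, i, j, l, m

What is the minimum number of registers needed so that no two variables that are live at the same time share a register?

4

e, i, g, l pairwise conflict, so at least 4 registers are needed.
4 registers suffice: register 1 → {b, e, n}; register 2 → {i, j}; register 3 → {l, m}; register 4 → {g, f, a}. Each listed conflict is separated.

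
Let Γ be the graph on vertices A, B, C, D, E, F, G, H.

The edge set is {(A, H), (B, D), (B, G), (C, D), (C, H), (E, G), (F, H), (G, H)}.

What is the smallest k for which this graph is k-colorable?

3

The cycle G-H-C-D-B-G has odd length 5, so it cannot be 2-colored; at least 3 colors are needed.
A valid assignment using 3 colors: A=blue, B=green, C=blue, D=red, E=red, F=blue, G=blue, H=red. No two adjacent vertices share a color.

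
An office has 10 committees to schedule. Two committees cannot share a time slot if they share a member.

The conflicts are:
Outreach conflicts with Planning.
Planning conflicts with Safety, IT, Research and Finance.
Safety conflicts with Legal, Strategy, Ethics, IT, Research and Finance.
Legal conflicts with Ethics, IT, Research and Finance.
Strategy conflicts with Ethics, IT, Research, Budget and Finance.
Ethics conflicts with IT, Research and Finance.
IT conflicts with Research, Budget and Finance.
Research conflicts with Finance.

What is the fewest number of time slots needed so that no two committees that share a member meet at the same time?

6

Safety, Strategy, Ethics, IT, Research, Finance all conflict with each other, so at least 6 time slots are needed.
Using 6 time slots: Outreach=1, Planning=5, Safety=4, Legal=5, Strategy=5, Ethics=6, IT=1, Research=3, Budget=2, Finance=2. Each listed conflict is separated.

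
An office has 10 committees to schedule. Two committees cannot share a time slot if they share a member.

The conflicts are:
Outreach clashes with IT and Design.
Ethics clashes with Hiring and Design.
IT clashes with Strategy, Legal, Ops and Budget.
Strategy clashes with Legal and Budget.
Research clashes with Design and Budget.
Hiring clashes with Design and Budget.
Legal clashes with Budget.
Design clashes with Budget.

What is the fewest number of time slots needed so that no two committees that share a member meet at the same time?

4

IT, Strategy, Legal, Budget pairwise conflict, so at least 4 time slots are needed.
4 time slots suffice: time slot 1 → {Outreach, Ethics, Ops, Budget}; time slot 2 → {IT, Design}; time slot 3 → {Strategy, Research, Hiring}; time slot 4 → {Legal}. Each listed conflict is separated.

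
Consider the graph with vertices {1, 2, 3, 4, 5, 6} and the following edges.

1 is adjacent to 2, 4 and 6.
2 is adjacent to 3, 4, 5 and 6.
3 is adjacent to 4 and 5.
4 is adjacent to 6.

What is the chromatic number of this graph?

4

1, 2, 4, 6 form a clique, so at least 4 colors are needed.
A valid assignment using 4 colors: 1=green, 2=red, 3=green, 4=blue, 5=blue, 6=yellow. Every edge joins two different colors.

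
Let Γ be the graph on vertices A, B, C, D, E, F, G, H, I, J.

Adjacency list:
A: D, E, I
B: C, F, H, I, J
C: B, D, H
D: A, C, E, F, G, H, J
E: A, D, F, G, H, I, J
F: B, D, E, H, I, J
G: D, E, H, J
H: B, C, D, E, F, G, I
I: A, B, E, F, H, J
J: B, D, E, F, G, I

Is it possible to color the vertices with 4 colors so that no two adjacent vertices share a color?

Yes

The chromatic number is 4. E, F, I, J are pairwise adjacent (a clique of size 4), so at least 4 colors are needed.
One proper 4-coloring: A=2, B=1, C=4, D=3, E=1, F=4, G=4, H=2, I=3, J=2.
That is already a proper 4-coloring.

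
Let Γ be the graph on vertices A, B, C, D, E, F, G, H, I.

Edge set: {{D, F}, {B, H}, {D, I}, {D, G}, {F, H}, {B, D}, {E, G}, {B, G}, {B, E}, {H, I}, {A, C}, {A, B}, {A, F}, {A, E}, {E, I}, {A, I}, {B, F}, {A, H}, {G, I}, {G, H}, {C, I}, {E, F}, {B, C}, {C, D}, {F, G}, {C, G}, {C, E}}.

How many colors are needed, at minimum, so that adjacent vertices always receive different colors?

C, D, G, I are pairwise adjacent (a clique of size 4), so at least 4 colors are needed.
A valid assignment using 4 colors: A=red, B=blue, C=green, D=yellow, E=yellow, F=green, G=red, H=yellow, I=blue. No two adjacent vertices share a color.

4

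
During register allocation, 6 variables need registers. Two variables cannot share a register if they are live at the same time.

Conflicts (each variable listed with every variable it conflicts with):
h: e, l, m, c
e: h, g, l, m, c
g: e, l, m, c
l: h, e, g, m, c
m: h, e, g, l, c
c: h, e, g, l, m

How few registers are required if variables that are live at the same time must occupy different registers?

5

e, g, l, m, c all conflict with each other, so at least 5 registers are needed.
A valid assignment using 5 registers: h=5, e=2, g=5, l=1, m=4, c=3. No two conflicting variables share a register.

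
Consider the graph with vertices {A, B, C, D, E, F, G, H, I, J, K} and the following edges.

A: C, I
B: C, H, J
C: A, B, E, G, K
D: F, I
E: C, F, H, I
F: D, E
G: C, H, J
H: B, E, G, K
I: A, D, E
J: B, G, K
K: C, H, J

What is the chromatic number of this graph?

2

D and F are adjacent, so at least 2 colors are needed.
2 colors suffice: color 1 → {C, F, H, I, J}; color 2 → {A, B, D, E, G, K}. Every edge joins two different colors.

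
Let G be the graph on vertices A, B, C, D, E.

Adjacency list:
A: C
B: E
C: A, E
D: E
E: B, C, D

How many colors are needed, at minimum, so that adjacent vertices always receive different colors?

B and E are adjacent, so at least 2 colors are needed.
2 colors suffice: color 1 → {A, E}; color 2 → {B, C, D}. No two adjacent vertices share a color.

2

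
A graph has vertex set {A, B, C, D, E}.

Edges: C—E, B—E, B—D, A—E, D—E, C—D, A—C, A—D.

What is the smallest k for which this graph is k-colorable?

A, C, D, E are mutually adjacent (a clique of size 4), so at least 4 colors are needed.
One proper 4-coloring: A=4, B=3, C=3, D=2, E=1. No two adjacent vertices share a color.

4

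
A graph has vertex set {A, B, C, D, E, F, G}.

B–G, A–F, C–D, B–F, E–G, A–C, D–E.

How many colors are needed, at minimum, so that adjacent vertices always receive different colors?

3

The cycle F-A-C-D-E-G-B-F has odd length 7, so it cannot be 2-colored; at least 3 colors are needed.
3 colors suffice: color 1 → {A, D, G}; color 2 → {B, C, E}; color 3 → {F}. Every edge joins two different colors.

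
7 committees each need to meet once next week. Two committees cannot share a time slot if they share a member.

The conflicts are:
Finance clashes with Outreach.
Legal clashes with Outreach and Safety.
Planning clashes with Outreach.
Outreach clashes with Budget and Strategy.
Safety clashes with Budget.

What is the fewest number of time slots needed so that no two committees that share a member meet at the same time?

Outreach and Budget conflict, so at least 2 time slots are needed.
2 time slots suffice: time slot 1 → {Outreach, Safety}; time slot 2 → {Finance, Legal, Planning, Budget, Strategy}. Each listed conflict is separated.

2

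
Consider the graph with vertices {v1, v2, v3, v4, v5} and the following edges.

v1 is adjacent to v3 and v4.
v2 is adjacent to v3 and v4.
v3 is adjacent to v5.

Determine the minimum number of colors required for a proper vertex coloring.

v3 and v5 are adjacent, so at least 2 colors are needed.
2 colors suffice: color 1 → {v3, v4}; color 2 → {v1, v2, v5}. No two adjacent vertices share a color.

2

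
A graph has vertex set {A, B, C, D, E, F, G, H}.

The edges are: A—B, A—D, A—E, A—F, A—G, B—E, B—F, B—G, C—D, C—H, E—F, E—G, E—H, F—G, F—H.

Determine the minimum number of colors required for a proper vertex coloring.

A, B, E, F, G are mutually adjacent (a clique of size 5), so at least 5 colors are needed.
One proper 5-coloring: A=green, B=purple, C=red, D=blue, E=blue, F=red, G=yellow, H=green. Each edge has distinct colors on its endpoints.

5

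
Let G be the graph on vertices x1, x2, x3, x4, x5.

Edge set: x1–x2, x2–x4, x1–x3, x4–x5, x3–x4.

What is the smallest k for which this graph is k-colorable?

2

x4 and x5 are adjacent, so at least 2 colors are needed.
A valid assignment using 2 colors: x1=red, x2=blue, x3=blue, x4=red, x5=blue. No two adjacent vertices share a color.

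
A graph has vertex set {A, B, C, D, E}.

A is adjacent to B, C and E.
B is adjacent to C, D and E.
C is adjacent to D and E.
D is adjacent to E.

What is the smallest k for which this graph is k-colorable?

A, B, C, E are pairwise adjacent (a clique of size 4), so at least 4 colors are needed.
4 colors suffice: color red → {B}; color blue → {C}; color green → {E}; color yellow → {A, D}. Every edge joins two different colors.

4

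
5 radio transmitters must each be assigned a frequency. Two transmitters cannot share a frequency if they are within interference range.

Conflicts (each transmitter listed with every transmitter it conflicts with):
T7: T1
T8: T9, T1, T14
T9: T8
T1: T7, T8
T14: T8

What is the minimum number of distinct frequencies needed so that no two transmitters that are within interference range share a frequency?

2

T7 and T1 conflict, so at least 2 frequencies are needed.
2 frequencies suffice: frequency 1 → {T7, T8}; frequency 2 → {T9, T1, T14}. Every pair that conflicts lands in different frequencies.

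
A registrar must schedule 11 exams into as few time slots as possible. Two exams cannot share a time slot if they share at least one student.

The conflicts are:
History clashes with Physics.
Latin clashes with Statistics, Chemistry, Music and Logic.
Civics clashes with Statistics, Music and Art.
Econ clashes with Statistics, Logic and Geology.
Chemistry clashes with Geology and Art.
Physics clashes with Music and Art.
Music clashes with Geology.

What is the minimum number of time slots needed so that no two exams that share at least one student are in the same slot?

The cycle Econ-Statistics-Latin-Music-Geology-Econ has odd length 5, so it cannot be 2-colored; at least 3 time slots are needed.
3 time slots suffice: History=2, Latin=1, Civics=1, Econ=2, Statistics=3, Chemistry=2, Physics=1, Music=2, Logic=3, Geology=1, Art=3. Each listed conflict is separated.

3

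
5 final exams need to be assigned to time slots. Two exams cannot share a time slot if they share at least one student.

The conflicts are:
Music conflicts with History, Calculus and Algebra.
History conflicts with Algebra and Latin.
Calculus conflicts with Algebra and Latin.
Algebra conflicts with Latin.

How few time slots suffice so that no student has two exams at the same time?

Calculus, Algebra, Latin all conflict with each other, so at least 3 time slots are needed.
3 time slots suffice: time slot 1 → {Algebra}; time slot 2 → {Music, Latin}; time slot 3 → {History, Calculus}. No two conflicting exams share a time slot.

3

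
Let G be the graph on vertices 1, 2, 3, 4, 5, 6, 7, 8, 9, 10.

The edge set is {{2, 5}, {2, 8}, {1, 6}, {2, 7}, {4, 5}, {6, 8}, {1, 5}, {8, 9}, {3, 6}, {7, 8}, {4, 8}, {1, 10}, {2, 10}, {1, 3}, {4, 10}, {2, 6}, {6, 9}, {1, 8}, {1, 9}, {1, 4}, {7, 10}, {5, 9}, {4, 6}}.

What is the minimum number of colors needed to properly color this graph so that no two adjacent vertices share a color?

1, 4, 6, 8 are mutually adjacent (a clique of size 4), so at least 4 colors are needed.
A valid assignment using 4 colors: 1=red, 2=red, 3=green, 4=yellow, 5=blue, 6=blue, 7=yellow, 8=green, 9=yellow, 10=blue. No two adjacent vertices share a color.

4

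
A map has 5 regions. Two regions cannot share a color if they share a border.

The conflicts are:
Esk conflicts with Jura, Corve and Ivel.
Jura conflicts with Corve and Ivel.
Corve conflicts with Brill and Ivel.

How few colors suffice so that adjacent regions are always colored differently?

Esk, Jura, Corve, Ivel are mutually in conflict, so at least 4 colors are needed.
4 colors suffice: Esk=3, Jura=4, Corve=1, Brill=2, Ivel=2. Each listed conflict is separated.

4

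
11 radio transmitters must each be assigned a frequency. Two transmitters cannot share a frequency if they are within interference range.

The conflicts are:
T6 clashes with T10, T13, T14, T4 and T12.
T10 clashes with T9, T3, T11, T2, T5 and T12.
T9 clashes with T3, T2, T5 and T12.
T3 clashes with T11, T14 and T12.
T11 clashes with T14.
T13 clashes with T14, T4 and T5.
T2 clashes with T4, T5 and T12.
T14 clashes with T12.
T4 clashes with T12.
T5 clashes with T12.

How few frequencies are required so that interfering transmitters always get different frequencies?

T10, T9, T2, T5, T12 all conflict with each other, so at least 5 frequencies are needed.
5 frequencies suffice: frequency 1 → {T11, T13, T12}; frequency 2 → {T10, T14, T4}; frequency 3 → {T6, T3, T5}; frequency 4 → {T9}; frequency 5 → {T2}. Each listed conflict is separated.

5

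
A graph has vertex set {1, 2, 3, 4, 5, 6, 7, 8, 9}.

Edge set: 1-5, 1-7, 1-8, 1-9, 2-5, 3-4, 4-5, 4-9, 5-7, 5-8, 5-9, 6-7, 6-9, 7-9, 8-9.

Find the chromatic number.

4

1, 5, 8, 9 form a clique, so at least 4 colors are needed.
4 colors suffice: color red → {2, 3, 9}; color blue → {5, 6}; color green → {1, 4}; color yellow → {7, 8}. Each edge has distinct colors on its endpoints.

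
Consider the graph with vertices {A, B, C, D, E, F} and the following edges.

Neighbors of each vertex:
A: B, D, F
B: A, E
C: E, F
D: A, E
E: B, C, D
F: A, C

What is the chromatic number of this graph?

The cycle A-D-E-C-F-A has odd length 5, so it cannot be 2-colored; at least 3 colors are needed.
3 colors suffice: A=red, B=blue, C=green, D=blue, E=red, F=blue. Each edge has distinct colors on its endpoints.

3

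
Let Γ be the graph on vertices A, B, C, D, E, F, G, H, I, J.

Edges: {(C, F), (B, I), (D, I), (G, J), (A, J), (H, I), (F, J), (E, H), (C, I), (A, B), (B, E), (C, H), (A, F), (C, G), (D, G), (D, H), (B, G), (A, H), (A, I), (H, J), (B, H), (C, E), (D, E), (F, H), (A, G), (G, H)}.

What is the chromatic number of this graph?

4

A, G, H, J are pairwise adjacent (a clique of size 4), so at least 4 colors are needed.
4 colors suffice: color 1 → {H}; color 2 → {E, F, G, I}; color 3 → {A, C, D}; color 4 → {B, J}. No two adjacent vertices share a color.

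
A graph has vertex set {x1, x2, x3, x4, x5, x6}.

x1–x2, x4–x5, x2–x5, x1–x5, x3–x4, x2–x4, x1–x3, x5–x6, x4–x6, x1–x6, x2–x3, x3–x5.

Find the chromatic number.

x1, x2, x3, x5 are mutually adjacent (a clique of size 4), so at least 4 colors are needed.
4 colors suffice: color red → {x5}; color blue → {x1, x4}; color green → {x2, x6}; color yellow → {x3}. No two adjacent vertices share a color.

4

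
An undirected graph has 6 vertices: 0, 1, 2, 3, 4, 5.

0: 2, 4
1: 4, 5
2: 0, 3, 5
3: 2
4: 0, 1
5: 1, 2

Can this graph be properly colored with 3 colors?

Yes

The chromatic number is 3. The cycle 5-2-0-4-1-5 has odd length 5, so it cannot be 2-colored; at least 3 colors are needed.
A valid assignment using 3 colors: 0=blue, 1=green, 2=red, 3=blue, 4=red, 5=blue.
That is already a proper 3-coloring.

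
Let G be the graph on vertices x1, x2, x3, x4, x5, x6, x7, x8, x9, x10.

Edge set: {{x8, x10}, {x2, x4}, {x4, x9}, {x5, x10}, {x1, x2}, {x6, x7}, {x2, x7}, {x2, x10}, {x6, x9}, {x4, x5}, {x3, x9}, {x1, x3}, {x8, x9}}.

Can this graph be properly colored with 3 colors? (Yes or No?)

Yes

The chromatic number is 3. The cycle x9-x8-x10-x2-x4-x9 has odd length 5, so it cannot be 2-colored; at least 3 colors are needed.
3 colors suffice: x1=G, x2=R, x3=B, x4=B, x5=R, x6=G, x7=B, x8=G, x9=R, x10=B.
That is already a proper 3-coloring.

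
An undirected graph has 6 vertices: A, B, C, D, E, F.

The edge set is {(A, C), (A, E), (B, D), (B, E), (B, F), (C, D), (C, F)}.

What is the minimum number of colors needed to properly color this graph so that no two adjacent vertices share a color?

3

The cycle B-D-C-A-E-B has odd length 5, so it cannot be 2-colored; at least 3 colors are needed.
One proper 3-coloring: A=2, B=1, C=1, D=2, E=3, F=2. No two adjacent vertices share a color.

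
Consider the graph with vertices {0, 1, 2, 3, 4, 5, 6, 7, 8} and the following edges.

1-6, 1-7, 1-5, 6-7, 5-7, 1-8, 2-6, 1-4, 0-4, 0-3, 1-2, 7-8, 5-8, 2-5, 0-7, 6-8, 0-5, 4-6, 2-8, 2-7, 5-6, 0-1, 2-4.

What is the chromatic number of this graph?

6

1, 2, 5, 6, 7, 8 are mutually adjacent (a clique of size 6), so at least 6 colors are needed.
One proper 6-coloring: 0=c, 1=a, 2=e, 3=a, 4=b, 5=d, 6=c, 7=b, 8=f. No two adjacent vertices share a color.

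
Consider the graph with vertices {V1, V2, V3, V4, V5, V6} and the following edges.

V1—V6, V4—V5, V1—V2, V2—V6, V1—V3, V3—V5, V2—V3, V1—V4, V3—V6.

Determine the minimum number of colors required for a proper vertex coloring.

4

V1, V2, V3, V6 are pairwise adjacent (a clique of size 4), so at least 4 colors are needed.
One proper 4-coloring: V1=R, V2=Y, V3=B, V4=B, V5=R, V6=G. Each edge has distinct colors on its endpoints.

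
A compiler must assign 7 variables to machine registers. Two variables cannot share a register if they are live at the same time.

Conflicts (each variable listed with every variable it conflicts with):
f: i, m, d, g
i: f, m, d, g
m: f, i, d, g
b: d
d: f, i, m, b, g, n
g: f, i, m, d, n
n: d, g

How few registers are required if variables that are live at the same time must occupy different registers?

5

f, i, m, d, g all conflict with each other, so at least 5 registers are needed.
5 registers suffice: register 1 → {d}; register 2 → {b, g}; register 3 → {i, n}; register 4 → {m}; register 5 → {f}. No two conflicting variables share a register.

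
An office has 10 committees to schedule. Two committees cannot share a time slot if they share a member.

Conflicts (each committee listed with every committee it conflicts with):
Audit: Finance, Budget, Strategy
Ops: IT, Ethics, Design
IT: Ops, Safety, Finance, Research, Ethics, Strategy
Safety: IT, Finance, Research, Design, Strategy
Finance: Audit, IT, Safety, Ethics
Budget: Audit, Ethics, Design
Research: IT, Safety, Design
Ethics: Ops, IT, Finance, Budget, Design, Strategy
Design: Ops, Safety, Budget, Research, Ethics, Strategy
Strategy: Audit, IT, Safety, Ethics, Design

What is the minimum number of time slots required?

3

IT, Finance, Ethics pairwise conflict, so at least 3 time slots are needed.
3 time slots suffice: Audit=1, Ops=3, IT=1, Safety=2, Finance=3, Budget=3, Research=3, Ethics=2, Design=1, Strategy=3. Each listed conflict is separated.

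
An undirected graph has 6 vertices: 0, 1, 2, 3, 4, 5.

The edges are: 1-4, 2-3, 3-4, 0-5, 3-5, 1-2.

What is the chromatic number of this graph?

2

3 and 5 are adjacent, so at least 2 colors are needed.
One proper 2-coloring: 0=a, 1=a, 2=b, 3=a, 4=b, 5=b. Every edge joins two different colors.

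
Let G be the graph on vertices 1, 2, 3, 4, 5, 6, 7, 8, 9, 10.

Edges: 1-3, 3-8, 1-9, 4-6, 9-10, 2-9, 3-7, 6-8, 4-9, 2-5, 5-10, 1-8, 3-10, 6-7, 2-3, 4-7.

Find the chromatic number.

4, 6, 7 form a triangle, so at least 3 colors are needed.
3 colors suffice: 1=c, 2=b, 3=a, 4=c, 5=a, 6=a, 7=b, 8=b, 9=a, 10=b. Every edge joins two different colors.

3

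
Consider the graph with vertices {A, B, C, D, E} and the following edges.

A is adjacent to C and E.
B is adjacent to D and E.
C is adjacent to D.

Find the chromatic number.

The cycle E-B-D-C-A-E has odd length 5, so it cannot be 2-colored; at least 3 colors are needed.
A valid assignment using 3 colors: A=green, B=blue, C=blue, D=red, E=red. Each edge has distinct colors on its endpoints.

3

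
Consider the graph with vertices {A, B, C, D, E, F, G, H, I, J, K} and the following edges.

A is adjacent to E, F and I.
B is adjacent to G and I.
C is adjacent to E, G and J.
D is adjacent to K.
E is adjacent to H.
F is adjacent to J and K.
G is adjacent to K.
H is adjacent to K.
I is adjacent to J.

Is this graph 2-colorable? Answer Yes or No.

The cycle I-A-E-C-J-I has odd length 5, so it cannot be 2-colored; at least 3 colors are needed.
So 2 colors are not enough.

No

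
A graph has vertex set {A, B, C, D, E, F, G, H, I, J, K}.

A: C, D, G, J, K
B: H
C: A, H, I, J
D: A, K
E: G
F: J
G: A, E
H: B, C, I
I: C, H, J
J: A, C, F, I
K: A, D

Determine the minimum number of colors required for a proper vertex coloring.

3

C, H, I are pairwise adjacent, so at least 3 colors are needed.
3 colors suffice: color red → {A, B, E, F, I}; color blue → {C, D, G}; color green → {H, J, K}. Each edge has distinct colors on its endpoints.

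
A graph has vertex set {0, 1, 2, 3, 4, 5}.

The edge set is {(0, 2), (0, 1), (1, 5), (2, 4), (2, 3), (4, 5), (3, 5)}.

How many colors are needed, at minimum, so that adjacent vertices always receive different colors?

3

The cycle 0-1-5-3-2-0 has odd length 5, so it cannot be 2-colored; at least 3 colors are needed.
3 colors suffice: 0=green, 1=blue, 2=red, 3=blue, 4=blue, 5=red. Each edge has distinct colors on its endpoints.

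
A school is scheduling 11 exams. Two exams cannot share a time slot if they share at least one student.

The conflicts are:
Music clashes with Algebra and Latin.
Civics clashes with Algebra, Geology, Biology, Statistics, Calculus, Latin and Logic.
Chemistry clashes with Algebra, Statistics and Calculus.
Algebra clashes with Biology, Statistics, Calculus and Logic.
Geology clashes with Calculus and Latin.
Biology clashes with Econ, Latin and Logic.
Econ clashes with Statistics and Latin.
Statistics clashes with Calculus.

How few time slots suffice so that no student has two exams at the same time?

4

Chemistry, Algebra, Statistics, Calculus all conflict with each other, so at least 4 time slots are needed.
4 time slots suffice: time slot 1 → {Music, Civics, Chemistry, Econ}; time slot 2 → {Algebra, Latin}; time slot 3 → {Biology, Calculus}; time slot 4 → {Geology, Statistics, Logic}. Each listed conflict is separated.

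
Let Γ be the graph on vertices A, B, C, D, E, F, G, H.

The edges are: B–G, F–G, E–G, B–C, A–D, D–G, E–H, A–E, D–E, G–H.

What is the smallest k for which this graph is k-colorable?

E, G, H are mutually adjacent, so at least 3 colors are needed.
3 colors suffice: color 1 → {A, C, G}; color 2 → {B, E, F}; color 3 → {D, H}. Each edge has distinct colors on its endpoints.

3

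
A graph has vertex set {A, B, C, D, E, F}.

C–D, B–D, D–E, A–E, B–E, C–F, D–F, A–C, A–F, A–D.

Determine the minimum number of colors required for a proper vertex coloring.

4

A, C, D, F are pairwise adjacent (a clique of size 4), so at least 4 colors are needed.
4 colors suffice: A=2, B=2, C=3, D=1, E=3, F=4. No two adjacent vertices share a color.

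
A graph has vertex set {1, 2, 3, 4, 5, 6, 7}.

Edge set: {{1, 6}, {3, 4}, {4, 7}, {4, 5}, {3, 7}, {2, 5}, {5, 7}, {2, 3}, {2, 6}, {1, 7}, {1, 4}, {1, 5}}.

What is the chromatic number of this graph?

1, 4, 5, 7 are mutually adjacent (a clique of size 4), so at least 4 colors are needed.
One proper 4-coloring: 1=green, 2=red, 3=green, 4=red, 5=yellow, 6=blue, 7=blue. No two adjacent vertices share a color.

4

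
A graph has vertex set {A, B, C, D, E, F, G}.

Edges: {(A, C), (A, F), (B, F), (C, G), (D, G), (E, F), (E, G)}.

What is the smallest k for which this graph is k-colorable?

3

The cycle A-F-E-G-C-A has odd length 5, so it cannot be 2-colored; at least 3 colors are needed.
3 colors suffice: color red → {F, G}; color blue → {A, B, D, E}; color green → {C}. Every edge joins two different colors.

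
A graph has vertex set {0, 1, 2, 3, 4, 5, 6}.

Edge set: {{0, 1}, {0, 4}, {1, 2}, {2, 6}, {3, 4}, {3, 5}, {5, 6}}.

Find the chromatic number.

3

The cycle 1-2-6-5-3-4-0-1 has odd length 7, so it cannot be 2-colored; at least 3 colors are needed.
A valid assignment using 3 colors: 0=b, 1=c, 2=a, 3=b, 4=a, 5=a, 6=b. Every edge joins two different colors.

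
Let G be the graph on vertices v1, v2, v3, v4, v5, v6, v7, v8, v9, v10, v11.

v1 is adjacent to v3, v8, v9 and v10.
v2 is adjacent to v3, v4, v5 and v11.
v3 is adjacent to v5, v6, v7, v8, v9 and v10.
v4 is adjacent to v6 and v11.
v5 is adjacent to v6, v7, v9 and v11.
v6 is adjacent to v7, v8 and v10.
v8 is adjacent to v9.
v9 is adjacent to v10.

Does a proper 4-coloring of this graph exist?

The chromatic number is 4. v3, v5, v6, v7 form a clique, so at least 4 colors are needed.
A valid assignment using 4 colors: v1=green, v2=blue, v3=red, v4=green, v5=green, v6=blue, v7=yellow, v8=yellow, v9=blue, v10=yellow, v11=red.
That is already a proper 4-coloring.

Yes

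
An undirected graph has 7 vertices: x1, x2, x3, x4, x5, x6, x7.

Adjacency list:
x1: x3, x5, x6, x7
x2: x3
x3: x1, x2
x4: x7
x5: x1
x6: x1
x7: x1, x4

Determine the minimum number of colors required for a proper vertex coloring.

2

x1 and x3 are adjacent, so at least 2 colors are needed.
2 colors suffice: color 1 → {x1, x2, x4}; color 2 → {x3, x5, x6, x7}. Every edge joins two different colors.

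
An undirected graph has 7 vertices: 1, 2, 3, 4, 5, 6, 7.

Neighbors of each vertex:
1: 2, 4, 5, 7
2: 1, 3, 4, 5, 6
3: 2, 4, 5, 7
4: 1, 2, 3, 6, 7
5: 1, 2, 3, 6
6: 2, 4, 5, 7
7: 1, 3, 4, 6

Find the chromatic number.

3

2, 4, 6 form a triangle, so at least 3 colors are needed.
3 colors suffice: color a → {4, 5}; color b → {2, 7}; color c → {1, 3, 6}. Every edge joins two different colors.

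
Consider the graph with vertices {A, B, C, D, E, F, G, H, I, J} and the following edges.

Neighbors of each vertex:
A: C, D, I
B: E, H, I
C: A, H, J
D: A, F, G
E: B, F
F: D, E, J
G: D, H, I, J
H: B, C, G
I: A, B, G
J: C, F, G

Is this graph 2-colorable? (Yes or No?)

The cycle A-I-B-H-C-A has odd length 5, so it cannot be 2-colored; at least 3 colors are needed.
So 2 colors are not enough.

No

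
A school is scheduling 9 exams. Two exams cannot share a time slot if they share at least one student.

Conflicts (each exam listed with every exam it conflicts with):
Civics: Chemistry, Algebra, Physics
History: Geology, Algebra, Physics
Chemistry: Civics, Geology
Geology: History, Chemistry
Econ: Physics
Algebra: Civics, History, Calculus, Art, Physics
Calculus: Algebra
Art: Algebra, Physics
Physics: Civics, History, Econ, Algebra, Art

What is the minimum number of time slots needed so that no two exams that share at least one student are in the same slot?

History, Algebra, Physics are mutually in conflict, so at least 3 time slots are needed.
3 time slots suffice: time slot 1 → {Chemistry, Calculus, Physics}; time slot 2 → {Geology, Econ, Algebra}; time slot 3 → {Civics, History, Art}. Every pair that conflicts lands in different time slots.

3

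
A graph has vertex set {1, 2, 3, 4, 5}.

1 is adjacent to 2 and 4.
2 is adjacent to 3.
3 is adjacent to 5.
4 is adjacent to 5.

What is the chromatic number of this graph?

3

The cycle 5-4-1-2-3-5 has odd length 5, so it cannot be 2-colored; at least 3 colors are needed.
3 colors suffice: color red → {1, 5}; color blue → {2, 4}; color green → {3}. Every edge joins two different colors.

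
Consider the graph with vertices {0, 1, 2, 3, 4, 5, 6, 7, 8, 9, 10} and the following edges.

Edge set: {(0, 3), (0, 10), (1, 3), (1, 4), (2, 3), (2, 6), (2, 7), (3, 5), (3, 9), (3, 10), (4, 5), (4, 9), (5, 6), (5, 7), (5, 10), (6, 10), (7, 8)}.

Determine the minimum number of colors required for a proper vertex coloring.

0, 3, 10 are mutually adjacent, so at least 3 colors are needed.
3 colors suffice: color red → {3, 4, 6, 7}; color blue → {0, 1, 2, 5, 8, 9}; color green → {10}. Each edge has distinct colors on its endpoints.

3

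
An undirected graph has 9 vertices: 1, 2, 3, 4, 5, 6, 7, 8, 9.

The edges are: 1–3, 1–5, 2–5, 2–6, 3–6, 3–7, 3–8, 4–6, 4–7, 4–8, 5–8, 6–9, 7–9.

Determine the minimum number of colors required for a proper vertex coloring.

3

The cycle 8-3-6-2-5-8 has odd length 5, so it cannot be 2-colored; at least 3 colors are needed.
3 colors suffice: 1=c, 2=b, 3=b, 4=b, 5=a, 6=a, 7=a, 8=c, 9=b. No two adjacent vertices share a color.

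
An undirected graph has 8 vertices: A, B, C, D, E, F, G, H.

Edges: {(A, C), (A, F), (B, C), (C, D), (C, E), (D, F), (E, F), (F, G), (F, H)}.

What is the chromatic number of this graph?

A and C are adjacent, so at least 2 colors are needed.
2 colors suffice: color red → {C, F}; color blue → {A, B, D, E, G, H}. Every edge joins two different colors.

2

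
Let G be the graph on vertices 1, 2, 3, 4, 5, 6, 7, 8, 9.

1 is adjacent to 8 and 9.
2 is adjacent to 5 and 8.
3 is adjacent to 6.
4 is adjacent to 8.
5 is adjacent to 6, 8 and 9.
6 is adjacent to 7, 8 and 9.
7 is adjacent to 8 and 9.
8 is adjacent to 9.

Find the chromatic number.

6, 7, 8, 9 are pairwise adjacent (a clique of size 4), so at least 4 colors are needed.
4 colors suffice: color a → {3, 8}; color b → {1, 2, 4, 6}; color c → {9}; color d → {5, 7}. No two adjacent vertices share a color.

4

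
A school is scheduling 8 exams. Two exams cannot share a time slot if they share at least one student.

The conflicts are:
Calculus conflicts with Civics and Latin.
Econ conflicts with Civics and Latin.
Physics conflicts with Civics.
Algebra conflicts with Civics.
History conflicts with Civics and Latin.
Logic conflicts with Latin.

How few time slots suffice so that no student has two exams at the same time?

Logic and Latin conflict, so at least 2 time slots are needed.
Using 2 time slots: Calculus=2, Econ=2, Physics=2, Algebra=2, History=2, Civics=1, Logic=2, Latin=1. Every pair that conflicts lands in different time slots.

2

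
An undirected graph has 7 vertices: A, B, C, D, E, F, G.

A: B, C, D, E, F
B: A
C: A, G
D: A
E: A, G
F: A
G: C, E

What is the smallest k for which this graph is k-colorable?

2

C and G are adjacent, so at least 2 colors are needed.
2 colors suffice: A=1, B=2, C=2, D=2, E=2, F=2, G=1. Each edge has distinct colors on its endpoints.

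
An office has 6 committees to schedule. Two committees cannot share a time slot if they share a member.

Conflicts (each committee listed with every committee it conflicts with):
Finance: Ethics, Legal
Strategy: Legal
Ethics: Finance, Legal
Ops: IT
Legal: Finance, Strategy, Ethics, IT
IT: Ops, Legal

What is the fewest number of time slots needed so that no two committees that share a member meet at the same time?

3

Finance, Ethics, Legal all conflict with each other, so at least 3 time slots are needed.
3 time slots suffice: time slot 1 → {Ops, Legal}; time slot 2 → {Finance, Strategy, IT}; time slot 3 → {Ethics}. Every pair that conflicts lands in different time slots.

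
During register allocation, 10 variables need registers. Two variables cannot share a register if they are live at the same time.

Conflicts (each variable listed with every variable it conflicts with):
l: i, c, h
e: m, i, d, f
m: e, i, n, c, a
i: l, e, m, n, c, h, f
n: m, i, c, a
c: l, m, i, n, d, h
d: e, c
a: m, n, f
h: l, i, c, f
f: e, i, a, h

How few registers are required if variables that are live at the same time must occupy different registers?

4

m, i, n, c pairwise conflict, so at least 4 registers are needed.
4 registers suffice: register 1 → {i, d, a}; register 2 → {c, f}; register 3 → {m, h}; register 4 → {l, e, n}. No two conflicting variables share a register.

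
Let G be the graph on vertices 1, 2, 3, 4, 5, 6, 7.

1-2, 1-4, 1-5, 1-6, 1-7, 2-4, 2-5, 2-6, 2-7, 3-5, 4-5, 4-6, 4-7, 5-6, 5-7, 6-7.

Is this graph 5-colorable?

No

1, 2, 4, 5, 6, 7 are mutually adjacent (a clique of size 6), so at least 6 colors are needed.
So 5 colors are not enough.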